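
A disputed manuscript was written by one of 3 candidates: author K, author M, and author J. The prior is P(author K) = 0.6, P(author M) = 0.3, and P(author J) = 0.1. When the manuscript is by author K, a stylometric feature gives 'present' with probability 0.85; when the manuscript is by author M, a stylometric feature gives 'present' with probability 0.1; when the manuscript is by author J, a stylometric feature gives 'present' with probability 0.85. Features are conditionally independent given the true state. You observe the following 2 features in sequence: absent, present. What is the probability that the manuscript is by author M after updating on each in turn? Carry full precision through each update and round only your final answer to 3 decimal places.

After 'absent': normaliser = 0.15·0.6000 + 0.9·0.3000 + 0.15·0.1000; P(author K) ≈ 0.2400, P(author M) ≈ 0.7200, P(author J) ≈ 0.0400
After 'present': normaliser = 0.85·0.2400 + 0.1·0.7200 + 0.85·0.0400; P(author K) ≈ 0.6581, P(author M) ≈ 0.2323, P(author J) ≈ 0.1097

0.232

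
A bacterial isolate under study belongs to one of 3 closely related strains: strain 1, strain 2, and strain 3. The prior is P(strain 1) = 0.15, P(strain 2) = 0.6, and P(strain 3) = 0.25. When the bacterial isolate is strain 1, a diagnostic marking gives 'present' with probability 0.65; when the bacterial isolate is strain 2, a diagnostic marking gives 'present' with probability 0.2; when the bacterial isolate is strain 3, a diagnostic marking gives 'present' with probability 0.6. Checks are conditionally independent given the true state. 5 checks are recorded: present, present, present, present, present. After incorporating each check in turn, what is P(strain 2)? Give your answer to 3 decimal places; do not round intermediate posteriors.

0.005

After 'present': normaliser = 0.65·0.1500 + 0.2·0.6000 + 0.6·0.2500; P(strain 1) ≈ 0.2653, P(strain 2) ≈ 0.3265, P(strain 3) ≈ 0.4082
After 'present': normaliser = 0.65·0.2653 + 0.2·0.3265 + 0.6·0.4082; P(strain 1) ≈ 0.3573, P(strain 2) ≈ 0.1353, P(strain 3) ≈ 0.5074
After 'present': normaliser = 0.65·0.3573 + 0.2·0.1353 + 0.6·0.5074; P(strain 1) ≈ 0.4120, P(strain 2) ≈ 0.0480, P(strain 3) ≈ 0.5400
After 'present': normaliser = 0.65·0.4120 + 0.2·0.0480 + 0.6·0.5400; P(strain 1) ≈ 0.4453, P(strain 2) ≈ 0.0160, P(strain 3) ≈ 0.5388
After 'present': normaliser = 0.65·0.4453 + 0.2·0.0160 + 0.6·0.5388; P(strain 1) ≈ 0.4699, P(strain 2) ≈ 0.0052, P(strain 3) ≈ 0.5249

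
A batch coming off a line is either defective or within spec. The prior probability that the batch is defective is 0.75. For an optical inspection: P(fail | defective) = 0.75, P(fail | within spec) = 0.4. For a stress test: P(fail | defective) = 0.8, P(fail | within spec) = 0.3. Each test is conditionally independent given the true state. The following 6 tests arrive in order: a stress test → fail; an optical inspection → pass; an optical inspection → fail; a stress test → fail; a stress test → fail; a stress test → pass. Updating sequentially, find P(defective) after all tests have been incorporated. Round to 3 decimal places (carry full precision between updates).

0.927

After a stress test='fail': P(defective) = 0.8·0.7500 / (0.8·0.7500 + 0.3·0.2500) ≈ 0.8889
After an optical inspection='pass': P(defective) = 0.25·0.8889 / (0.25·0.8889 + 0.6·0.1111) ≈ 0.7692
After an optical inspection='fail': P(defective) = 0.75·0.7692 / (0.75·0.7692 + 0.4·0.2308) ≈ 0.8621
After a stress test='fail': P(defective) = 0.8·0.8621 / (0.8·0.8621 + 0.3·0.1379) ≈ 0.9434
After a stress test='fail': P(defective) = 0.8·0.9434 / (0.8·0.9434 + 0.3·0.0566) ≈ 0.9780
After a stress test='pass': P(defective) = 0.2·0.9780 / (0.2·0.9780 + 0.7·0.0220) ≈ 0.9270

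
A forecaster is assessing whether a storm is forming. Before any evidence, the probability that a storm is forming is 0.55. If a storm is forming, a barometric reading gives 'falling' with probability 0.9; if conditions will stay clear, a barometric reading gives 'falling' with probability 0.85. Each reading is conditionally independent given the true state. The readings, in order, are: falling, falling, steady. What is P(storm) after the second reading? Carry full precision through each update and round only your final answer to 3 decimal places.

0.578

After 'falling': P(storm) = 0.9·0.5500 / (0.9·0.5500 + 0.85·0.4500) ≈ 0.5641
After 'falling': P(storm) = 0.9·0.5641 / (0.9·0.5641 + 0.85·0.4359) ≈ 0.5781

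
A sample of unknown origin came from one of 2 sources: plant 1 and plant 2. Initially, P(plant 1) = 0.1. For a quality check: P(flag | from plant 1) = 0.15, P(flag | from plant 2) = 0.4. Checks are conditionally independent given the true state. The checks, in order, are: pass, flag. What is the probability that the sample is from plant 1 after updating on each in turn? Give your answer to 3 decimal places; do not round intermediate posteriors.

0.056

After 'pass': P(plant 1) = 0.85·0.1000 / (0.85·0.1000 + 0.6·0.9000) ≈ 0.1360
After 'flag': P(plant 1) = 0.15·0.1360 / (0.15·0.1360 + 0.4·0.8640) ≈ 0.0557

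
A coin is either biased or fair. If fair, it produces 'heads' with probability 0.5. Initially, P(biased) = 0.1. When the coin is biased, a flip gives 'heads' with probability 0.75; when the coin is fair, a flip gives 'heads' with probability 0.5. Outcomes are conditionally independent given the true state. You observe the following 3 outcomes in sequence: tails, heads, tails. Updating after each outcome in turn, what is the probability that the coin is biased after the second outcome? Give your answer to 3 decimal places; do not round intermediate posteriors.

0.077

After 'tails': P(biased) = 0.25·0.1000 / (0.25·0.1000 + 0.5·0.9000) ≈ 0.0526
After 'heads': P(biased) = 0.75·0.0526 / (0.75·0.0526 + 0.5·0.9474) ≈ 0.0769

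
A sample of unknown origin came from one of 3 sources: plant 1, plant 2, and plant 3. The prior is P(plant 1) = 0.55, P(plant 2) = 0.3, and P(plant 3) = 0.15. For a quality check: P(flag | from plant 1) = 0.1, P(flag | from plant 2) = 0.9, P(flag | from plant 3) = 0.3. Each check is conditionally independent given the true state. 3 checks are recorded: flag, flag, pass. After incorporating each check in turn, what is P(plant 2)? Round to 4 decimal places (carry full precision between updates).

After 'flag': normaliser = 0.1·0.5500 + 0.9·0.3000 + 0.3·0.1500; P(plant 1) ≈ 0.1486, P(plant 2) ≈ 0.7297, P(plant 3) ≈ 0.1216
After 'flag': normaliser = 0.1·0.1486 + 0.9·0.7297 + 0.3·0.1216; P(plant 1) ≈ 0.0210, P(plant 2) ≈ 0.9275, P(plant 3) ≈ 0.0515
After 'pass': normaliser = 0.9·0.0210 + 0.1·0.9275 + 0.7·0.0515; P(plant 1) ≈ 0.1279, P(plant 2) ≈ 0.6279, P(plant 3) ≈ 0.2442

0.6279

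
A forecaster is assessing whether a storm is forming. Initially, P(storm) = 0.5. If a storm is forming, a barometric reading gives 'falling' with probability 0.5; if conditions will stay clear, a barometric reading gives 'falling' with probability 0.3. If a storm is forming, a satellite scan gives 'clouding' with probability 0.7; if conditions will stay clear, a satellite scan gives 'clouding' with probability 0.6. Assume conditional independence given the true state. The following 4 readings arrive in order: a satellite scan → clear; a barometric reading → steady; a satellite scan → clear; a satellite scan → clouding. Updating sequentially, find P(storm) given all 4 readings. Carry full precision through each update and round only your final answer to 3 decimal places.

0.319

After a satellite scan='clear': P(storm) = 0.3·0.5000 / (0.3·0.5000 + 0.4·0.5000) ≈ 0.4286
After a barometric reading='steady': P(storm) = 0.5·0.4286 / (0.5·0.4286 + 0.7·0.5714) ≈ 0.3488
After a satellite scan='clear': P(storm) = 0.3·0.3488 / (0.3·0.3488 + 0.4·0.6512) ≈ 0.2866
After a satellite scan='clouding': P(storm) = 0.7·0.2866 / (0.7·0.2866 + 0.6·0.7134) ≈ 0.3191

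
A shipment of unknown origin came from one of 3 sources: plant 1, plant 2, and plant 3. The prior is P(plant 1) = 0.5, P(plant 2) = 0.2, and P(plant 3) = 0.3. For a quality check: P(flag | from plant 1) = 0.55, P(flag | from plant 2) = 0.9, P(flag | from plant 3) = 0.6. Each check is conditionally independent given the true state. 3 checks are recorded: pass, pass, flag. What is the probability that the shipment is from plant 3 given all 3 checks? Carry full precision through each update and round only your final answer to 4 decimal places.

0.3338

After 'pass': normaliser = 0.45·0.5000 + 0.1·0.2000 + 0.4·0.3000; P(plant 1) ≈ 0.6164, P(plant 2) ≈ 0.0548, P(plant 3) ≈ 0.3288
After 'pass': normaliser = 0.45·0.6164 + 0.1·0.0548 + 0.4·0.3288; P(plant 1) ≈ 0.6694, P(plant 2) ≈ 0.0132, P(plant 3) ≈ 0.3174
After 'flag': normaliser = 0.55·0.6694 + 0.9·0.0132 + 0.6·0.3174; P(plant 1) ≈ 0.6454, P(plant 2) ≈ 0.0209, P(plant 3) ≈ 0.3338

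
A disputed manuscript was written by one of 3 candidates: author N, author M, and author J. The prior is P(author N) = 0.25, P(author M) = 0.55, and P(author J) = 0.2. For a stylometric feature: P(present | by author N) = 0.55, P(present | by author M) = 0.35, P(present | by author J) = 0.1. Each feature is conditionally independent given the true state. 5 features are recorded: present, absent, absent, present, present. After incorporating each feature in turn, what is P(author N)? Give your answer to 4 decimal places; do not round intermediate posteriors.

0.4541

After 'present': normaliser = 0.55·0.2500 + 0.35·0.5500 + 0.1·0.2000; P(author N) ≈ 0.3929, P(author M) ≈ 0.5500, P(author J) ≈ 0.0571
After 'absent': normaliser = 0.45·0.3929 + 0.65·0.5500 + 0.9·0.0571; P(author N) ≈ 0.3018, P(author M) ≈ 0.6104, P(author J) ≈ 0.0878
After 'absent': normaliser = 0.45·0.3018 + 0.65·0.6104 + 0.9·0.0878; P(author N) ≈ 0.2221, P(author M) ≈ 0.6487, P(author J) ≈ 0.1292
After 'present': normaliser = 0.55·0.2221 + 0.35·0.6487 + 0.1·0.1292; P(author N) ≈ 0.3373, P(author M) ≈ 0.6270, P(author J) ≈ 0.0357
After 'present': normaliser = 0.55·0.3373 + 0.35·0.6270 + 0.1·0.0357; P(author N) ≈ 0.4541, P(author M) ≈ 0.5372, P(author J) ≈ 0.0087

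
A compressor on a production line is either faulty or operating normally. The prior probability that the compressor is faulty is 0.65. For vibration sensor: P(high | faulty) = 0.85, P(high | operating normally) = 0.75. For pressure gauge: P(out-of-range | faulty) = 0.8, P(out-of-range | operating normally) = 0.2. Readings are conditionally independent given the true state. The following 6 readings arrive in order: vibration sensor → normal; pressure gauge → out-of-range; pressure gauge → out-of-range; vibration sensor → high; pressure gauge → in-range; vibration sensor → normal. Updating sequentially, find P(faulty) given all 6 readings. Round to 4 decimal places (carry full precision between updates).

0.7519

After vibration sensor='normal': P(faulty) = 0.15·0.6500 / (0.15·0.6500 + 0.25·0.3500) ≈ 0.5270
After pressure gauge='out-of-range': P(faulty) = 0.8·0.5270 / (0.8·0.5270 + 0.2·0.4730) ≈ 0.8168
After pressure gauge='out-of-range': P(faulty) = 0.8·0.8168 / (0.8·0.8168 + 0.2·0.1832) ≈ 0.9469
After vibration sensor='high': P(faulty) = 0.85·0.9469 / (0.85·0.9469 + 0.75·0.0531) ≈ 0.9528
After pressure gauge='in-range': P(faulty) = 0.2·0.9528 / (0.2·0.9528 + 0.8·0.0472) ≈ 0.8347
After vibration sensor='normal': P(faulty) = 0.15·0.8347 / (0.15·0.8347 + 0.25·0.1653) ≈ 0.7519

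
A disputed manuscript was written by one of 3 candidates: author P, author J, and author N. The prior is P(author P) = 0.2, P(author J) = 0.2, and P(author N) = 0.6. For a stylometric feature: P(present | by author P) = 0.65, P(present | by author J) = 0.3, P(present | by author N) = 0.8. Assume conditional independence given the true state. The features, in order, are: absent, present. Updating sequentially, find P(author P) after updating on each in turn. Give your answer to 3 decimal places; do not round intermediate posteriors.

0.248

After 'absent': normaliser = 0.35·0.2000 + 0.7·0.2000 + 0.2·0.6000; P(author P) ≈ 0.2121, P(author J) ≈ 0.4242, P(author N) ≈ 0.3636
After 'present': normaliser = 0.65·0.2121 + 0.3·0.4242 + 0.8·0.3636; P(author P) ≈ 0.2480, P(author J) ≈ 0.2289, P(author N) ≈ 0.5232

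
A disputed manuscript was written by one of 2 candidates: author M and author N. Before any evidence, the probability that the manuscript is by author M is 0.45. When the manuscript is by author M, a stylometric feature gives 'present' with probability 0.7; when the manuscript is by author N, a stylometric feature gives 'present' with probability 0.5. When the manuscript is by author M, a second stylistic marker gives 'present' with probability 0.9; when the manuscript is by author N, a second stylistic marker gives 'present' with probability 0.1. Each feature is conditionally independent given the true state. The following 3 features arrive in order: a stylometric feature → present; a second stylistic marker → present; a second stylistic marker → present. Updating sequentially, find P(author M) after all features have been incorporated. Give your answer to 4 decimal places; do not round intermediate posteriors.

0.9893

After a stylometric feature='present': P(author M) = 0.7·0.4500 / (0.7·0.4500 + 0.5·0.5500) ≈ 0.5339
After a second stylistic marker='present': P(author M) = 0.9·0.5339 / (0.9·0.5339 + 0.1·0.4661) ≈ 0.9116
After a second stylistic marker='present': P(author M) = 0.9·0.9116 / (0.9·0.9116 + 0.1·0.0884) ≈ 0.9893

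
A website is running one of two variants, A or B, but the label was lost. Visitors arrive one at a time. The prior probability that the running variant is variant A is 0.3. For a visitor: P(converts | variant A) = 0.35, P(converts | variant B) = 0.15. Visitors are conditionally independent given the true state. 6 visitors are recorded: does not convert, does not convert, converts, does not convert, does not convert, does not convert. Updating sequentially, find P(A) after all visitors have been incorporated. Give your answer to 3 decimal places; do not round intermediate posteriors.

0.207

Apply Bayes' rule sequentially, carrying P(A) forward.
After 'does not convert': P(A) = 0.65·0.3000 / (0.65·0.3000 + 0.85·0.7000) ≈ 0.2468
After 'does not convert': P(A) = 0.65·0.2468 / (0.65·0.2468 + 0.85·0.7532) ≈ 0.2004
After 'converts': P(A) = 0.35·0.2004 / (0.35·0.2004 + 0.15·0.7996) ≈ 0.3690
After 'does not convert': P(A) = 0.65·0.3690 / (0.65·0.3690 + 0.85·0.6310) ≈ 0.3090
After 'does not convert': P(A) = 0.65·0.3090 / (0.65·0.3090 + 0.85·0.6910) ≈ 0.2548
After 'does not convert': P(A) = 0.65·0.2548 / (0.65·0.2548 + 0.85·0.7452) ≈ 0.2073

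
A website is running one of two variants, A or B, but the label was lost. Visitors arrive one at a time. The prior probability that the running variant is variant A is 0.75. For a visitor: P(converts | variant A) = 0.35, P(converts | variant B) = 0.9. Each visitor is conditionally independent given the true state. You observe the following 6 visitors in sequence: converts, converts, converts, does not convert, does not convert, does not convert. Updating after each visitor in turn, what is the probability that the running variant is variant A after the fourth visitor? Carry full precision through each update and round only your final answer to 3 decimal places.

After 'converts': P(A) = 0.35·0.7500 / (0.35·0.7500 + 0.9·0.2500) ≈ 0.5385
After 'converts': P(A) = 0.35·0.5385 / (0.35·0.5385 + 0.9·0.4615) ≈ 0.3121
After 'converts': P(A) = 0.35·0.3121 / (0.35·0.3121 + 0.9·0.6879) ≈ 0.1500
After 'does not convert': P(A) = 0.65·0.1500 / (0.65·0.1500 + 0.1·0.8500) ≈ 0.5342

0.534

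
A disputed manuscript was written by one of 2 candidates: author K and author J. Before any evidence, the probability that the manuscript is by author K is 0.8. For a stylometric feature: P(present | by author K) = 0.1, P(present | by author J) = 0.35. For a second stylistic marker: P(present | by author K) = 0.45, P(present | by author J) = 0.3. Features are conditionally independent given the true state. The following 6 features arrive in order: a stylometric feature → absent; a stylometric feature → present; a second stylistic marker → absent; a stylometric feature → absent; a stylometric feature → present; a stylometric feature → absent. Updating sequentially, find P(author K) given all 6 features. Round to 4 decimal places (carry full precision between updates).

0.4051

After a stylometric feature='absent': P(author K) = 0.9·0.8000 / (0.9·0.8000 + 0.65·0.2000) ≈ 0.8471
After a stylometric feature='present': P(author K) = 0.1·0.8471 / (0.1·0.8471 + 0.35·0.1529) ≈ 0.6128
After a second stylistic marker='absent': P(author K) = 0.55·0.6128 / (0.55·0.6128 + 0.7·0.3872) ≈ 0.5542
After a stylometric feature='absent': P(author K) = 0.9·0.5542 / (0.9·0.5542 + 0.65·0.4458) ≈ 0.6326
After a stylometric feature='present': P(author K) = 0.1·0.6326 / (0.1·0.6326 + 0.35·0.3674) ≈ 0.3297
After a stylometric feature='absent': P(author K) = 0.9·0.3297 / (0.9·0.3297 + 0.65·0.6703) ≈ 0.4051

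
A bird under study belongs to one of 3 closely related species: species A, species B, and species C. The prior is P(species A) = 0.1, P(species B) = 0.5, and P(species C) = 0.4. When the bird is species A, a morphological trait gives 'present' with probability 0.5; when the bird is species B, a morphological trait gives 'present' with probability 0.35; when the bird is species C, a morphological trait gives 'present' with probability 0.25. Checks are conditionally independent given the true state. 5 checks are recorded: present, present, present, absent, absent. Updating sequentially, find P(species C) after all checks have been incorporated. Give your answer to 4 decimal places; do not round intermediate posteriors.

After 'present': normaliser = 0.5·0.1000 + 0.35·0.5000 + 0.25·0.4000; P(species A) ≈ 0.1538, P(species B) ≈ 0.5385, P(species C) ≈ 0.3077
After 'present': normaliser = 0.5·0.1538 + 0.35·0.5385 + 0.25·0.3077; P(species A) ≈ 0.2247, P(species B) ≈ 0.5506, P(species C) ≈ 0.2247
After 'present': normaliser = 0.5·0.2247 + 0.35·0.5506 + 0.25·0.2247; P(species A) ≈ 0.3110, P(species B) ≈ 0.5334, P(species C) ≈ 0.1555
After 'absent': normaliser = 0.5·0.3110 + 0.65·0.5334 + 0.75·0.1555; P(species A) ≈ 0.2513, P(species B) ≈ 0.5602, P(species C) ≈ 0.1885
After 'absent': normaliser = 0.5·0.2513 + 0.65·0.5602 + 0.75·0.1885; P(species A) ≈ 0.1991, P(species B) ≈ 0.5770, P(species C) ≈ 0.2240

0.2240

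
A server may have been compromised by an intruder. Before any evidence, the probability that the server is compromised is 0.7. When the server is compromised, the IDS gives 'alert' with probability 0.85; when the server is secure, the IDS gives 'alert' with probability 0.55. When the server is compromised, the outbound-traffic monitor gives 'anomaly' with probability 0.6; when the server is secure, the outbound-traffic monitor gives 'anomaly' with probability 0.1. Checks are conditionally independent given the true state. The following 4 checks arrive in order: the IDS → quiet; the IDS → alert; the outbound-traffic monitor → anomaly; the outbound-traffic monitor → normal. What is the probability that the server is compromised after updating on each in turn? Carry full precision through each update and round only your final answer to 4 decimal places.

Each posterior becomes the prior for the next update.
After the IDS='quiet': P(compromised) = 0.15·0.7000 / (0.15·0.7000 + 0.45·0.3000) ≈ 0.4375
After the IDS='alert': P(compromised) = 0.85·0.4375 / (0.85·0.4375 + 0.55·0.5625) ≈ 0.5459
After the outbound-traffic monitor='anomaly': P(compromised) = 0.6·0.5459 / (0.6·0.5459 + 0.1·0.4541) ≈ 0.8782
After the outbound-traffic monitor='normal': P(compromised) = 0.4·0.8782 / (0.4·0.8782 + 0.9·0.1218) ≈ 0.7622

0.7622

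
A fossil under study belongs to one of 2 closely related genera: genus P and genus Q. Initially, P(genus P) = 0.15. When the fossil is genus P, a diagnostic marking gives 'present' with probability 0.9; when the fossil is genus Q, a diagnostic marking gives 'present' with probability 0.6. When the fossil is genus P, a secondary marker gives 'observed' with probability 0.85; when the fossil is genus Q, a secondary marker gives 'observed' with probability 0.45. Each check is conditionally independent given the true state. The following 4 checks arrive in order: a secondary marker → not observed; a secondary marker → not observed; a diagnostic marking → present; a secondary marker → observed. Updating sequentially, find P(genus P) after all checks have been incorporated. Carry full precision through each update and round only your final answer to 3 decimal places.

After a secondary marker='not observed': P(genus P) = 0.15·0.1500 / (0.15·0.1500 + 0.55·0.8500) ≈ 0.0459
After a secondary marker='not observed': P(genus P) = 0.15·0.0459 / (0.15·0.0459 + 0.55·0.9541) ≈ 0.0130
After a diagnostic marking='present': P(genus P) = 0.9·0.0130 / (0.9·0.0130 + 0.6·0.9870) ≈ 0.0193
After a secondary marker='observed': P(genus P) = 0.85·0.0193 / (0.85·0.0193 + 0.45·0.9807) ≈ 0.0359

0.036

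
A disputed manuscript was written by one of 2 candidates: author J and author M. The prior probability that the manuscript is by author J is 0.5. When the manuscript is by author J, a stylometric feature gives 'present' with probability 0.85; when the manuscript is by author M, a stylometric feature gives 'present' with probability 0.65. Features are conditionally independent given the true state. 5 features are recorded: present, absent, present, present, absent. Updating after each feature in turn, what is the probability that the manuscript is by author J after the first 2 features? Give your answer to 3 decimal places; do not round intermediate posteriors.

0.359

After 'present': P(author J) = 0.85·0.5000 / (0.85·0.5000 + 0.65·0.5000) ≈ 0.5667
After 'absent': P(author J) = 0.15·0.5667 / (0.15·0.5667 + 0.35·0.4333) ≈ 0.3592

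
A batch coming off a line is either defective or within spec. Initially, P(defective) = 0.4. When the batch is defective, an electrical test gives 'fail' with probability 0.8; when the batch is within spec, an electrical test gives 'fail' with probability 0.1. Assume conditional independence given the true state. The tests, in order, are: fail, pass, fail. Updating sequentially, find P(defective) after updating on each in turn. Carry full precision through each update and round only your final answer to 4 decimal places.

0.9046

After 'fail': P(defective) = 0.8·0.4000 / (0.8·0.4000 + 0.1·0.6000) ≈ 0.8421
After 'pass': P(defective) = 0.2·0.8421 / (0.2·0.8421 + 0.9·0.1579) ≈ 0.5424
After 'fail': P(defective) = 0.8·0.5424 / (0.8·0.5424 + 0.1·0.4576) ≈ 0.9046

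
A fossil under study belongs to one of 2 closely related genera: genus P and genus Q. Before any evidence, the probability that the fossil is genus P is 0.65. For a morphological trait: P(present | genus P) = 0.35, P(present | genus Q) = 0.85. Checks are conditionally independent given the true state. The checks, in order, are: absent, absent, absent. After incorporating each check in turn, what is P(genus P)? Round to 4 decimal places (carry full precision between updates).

After 'absent': P(genus P) = 0.65·0.6500 / (0.65·0.6500 + 0.15·0.3500) ≈ 0.8895
After 'absent': P(genus P) = 0.65·0.8895 / (0.65·0.8895 + 0.15·0.1105) ≈ 0.9721
After 'absent': P(genus P) = 0.65·0.9721 / (0.65·0.9721 + 0.15·0.0279) ≈ 0.9934

0.9934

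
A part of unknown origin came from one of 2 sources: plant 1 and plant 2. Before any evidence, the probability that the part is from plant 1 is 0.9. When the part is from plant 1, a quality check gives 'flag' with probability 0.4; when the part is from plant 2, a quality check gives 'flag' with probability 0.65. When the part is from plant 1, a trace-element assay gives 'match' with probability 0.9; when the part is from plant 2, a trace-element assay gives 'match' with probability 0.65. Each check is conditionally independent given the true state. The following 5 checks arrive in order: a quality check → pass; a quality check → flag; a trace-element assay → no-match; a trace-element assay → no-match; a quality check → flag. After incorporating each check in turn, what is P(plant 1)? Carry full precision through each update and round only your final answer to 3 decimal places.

After a quality check='pass': P(plant 1) = 0.6·0.9000 / (0.6·0.9000 + 0.35·0.1000) ≈ 0.9391
After a quality check='flag': P(plant 1) = 0.4·0.9391 / (0.4·0.9391 + 0.65·0.0609) ≈ 0.9047
After a trace-element assay='no-match': P(plant 1) = 0.1·0.9047 / (0.1·0.9047 + 0.35·0.0953) ≈ 0.7307
After a trace-element assay='no-match': P(plant 1) = 0.1·0.7307 / (0.1·0.7307 + 0.35·0.2693) ≈ 0.4366
After a quality check='flag': P(plant 1) = 0.4·0.4366 / (0.4·0.4366 + 0.65·0.5634) ≈ 0.3229

0.323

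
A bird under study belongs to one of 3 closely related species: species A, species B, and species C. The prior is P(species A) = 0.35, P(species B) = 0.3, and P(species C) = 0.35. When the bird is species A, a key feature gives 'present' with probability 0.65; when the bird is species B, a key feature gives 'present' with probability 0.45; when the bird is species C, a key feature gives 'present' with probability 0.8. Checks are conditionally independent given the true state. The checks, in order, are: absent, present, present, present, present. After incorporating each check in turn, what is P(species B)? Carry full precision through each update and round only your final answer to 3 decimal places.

After 'absent': normaliser = 0.35·0.3500 + 0.55·0.3000 + 0.2·0.3500; P(species A) ≈ 0.3427, P(species B) ≈ 0.4615, P(species C) ≈ 0.1958
After 'present': normaliser = 0.65·0.3427 + 0.45·0.4615 + 0.8·0.1958; P(species A) ≈ 0.3794, P(species B) ≈ 0.3538, P(species C) ≈ 0.2668
After 'present': normaliser = 0.65·0.3794 + 0.45·0.3538 + 0.8·0.2668; P(species A) ≈ 0.3982, P(species B) ≈ 0.2571, P(species C) ≈ 0.3447
After 'present': normaliser = 0.65·0.3982 + 0.45·0.2571 + 0.8·0.3447; P(species A) ≈ 0.3980, P(species B) ≈ 0.1779, P(species C) ≈ 0.4241
After 'present': normaliser = 0.65·0.3980 + 0.45·0.1779 + 0.8·0.4241; P(species A) ≈ 0.3816, P(species B) ≈ 0.1181, P(species C) ≈ 0.5003

0.118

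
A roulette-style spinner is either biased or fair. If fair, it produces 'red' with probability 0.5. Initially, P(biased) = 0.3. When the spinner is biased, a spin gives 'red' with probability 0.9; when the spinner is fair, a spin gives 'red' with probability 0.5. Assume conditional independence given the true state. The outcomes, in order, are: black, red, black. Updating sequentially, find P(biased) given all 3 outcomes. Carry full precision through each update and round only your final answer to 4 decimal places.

After 'black': P(biased) = 0.1·0.3000 / (0.1·0.3000 + 0.5·0.7000) ≈ 0.0789
After 'red': P(biased) = 0.9·0.0789 / (0.9·0.0789 + 0.5·0.9211) ≈ 0.1337
After 'black': P(biased) = 0.1·0.1337 / (0.1·0.1337 + 0.5·0.8663) ≈ 0.0299

0.0299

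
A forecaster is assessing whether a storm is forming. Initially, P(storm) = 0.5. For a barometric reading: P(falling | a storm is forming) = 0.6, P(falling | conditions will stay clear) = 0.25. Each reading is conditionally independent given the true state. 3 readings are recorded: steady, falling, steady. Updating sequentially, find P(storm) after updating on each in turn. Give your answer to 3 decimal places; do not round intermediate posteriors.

0.406

After 'steady': P(storm) = 0.4·0.5000 / (0.4·0.5000 + 0.75·0.5000) ≈ 0.3478
After 'falling': P(storm) = 0.6·0.3478 / (0.6·0.3478 + 0.25·0.6522) ≈ 0.5614
After 'steady': P(storm) = 0.4·0.5614 / (0.4·0.5614 + 0.75·0.4386) ≈ 0.4057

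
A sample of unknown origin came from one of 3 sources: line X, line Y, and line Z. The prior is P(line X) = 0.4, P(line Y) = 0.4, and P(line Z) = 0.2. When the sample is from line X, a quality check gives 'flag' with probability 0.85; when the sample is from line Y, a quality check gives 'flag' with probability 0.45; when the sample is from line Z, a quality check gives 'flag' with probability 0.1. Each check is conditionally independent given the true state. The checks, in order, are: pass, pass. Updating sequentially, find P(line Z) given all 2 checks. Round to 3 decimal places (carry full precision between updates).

0.555

Each posterior becomes the prior for the next update.
After 'pass': normaliser = 0.15·0.4000 + 0.55·0.4000 + 0.9·0.2000; P(line X) ≈ 0.1304, P(line Y) ≈ 0.4783, P(line Z) ≈ 0.3913
After 'pass': normaliser = 0.15·0.1304 + 0.55·0.4783 + 0.9·0.3913; P(line X) ≈ 0.0308, P(line Y) ≈ 0.4144, P(line Z) ≈ 0.5548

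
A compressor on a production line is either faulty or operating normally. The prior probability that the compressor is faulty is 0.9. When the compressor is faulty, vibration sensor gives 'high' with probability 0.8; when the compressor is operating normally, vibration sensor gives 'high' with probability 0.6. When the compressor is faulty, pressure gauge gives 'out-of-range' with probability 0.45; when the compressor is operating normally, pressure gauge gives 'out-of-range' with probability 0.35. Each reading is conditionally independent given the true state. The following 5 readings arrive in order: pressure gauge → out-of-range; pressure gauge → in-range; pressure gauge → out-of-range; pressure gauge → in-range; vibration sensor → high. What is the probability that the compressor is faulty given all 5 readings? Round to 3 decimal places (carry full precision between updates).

0.934

Each posterior becomes the prior for the next update.
After pressure gauge='out-of-range': P(faulty) = 0.45·0.9000 / (0.45·0.9000 + 0.35·0.1000) ≈ 0.9205
After pressure gauge='in-range': P(faulty) = 0.55·0.9205 / (0.55·0.9205 + 0.65·0.0795) ≈ 0.9073
After pressure gauge='out-of-range': P(faulty) = 0.45·0.9073 / (0.45·0.9073 + 0.35·0.0927) ≈ 0.9264
After pressure gauge='in-range': P(faulty) = 0.55·0.9264 / (0.55·0.9264 + 0.65·0.0736) ≈ 0.9142
After vibration sensor='high': P(faulty) = 0.8·0.9142 / (0.8·0.9142 + 0.6·0.0858) ≈ 0.9342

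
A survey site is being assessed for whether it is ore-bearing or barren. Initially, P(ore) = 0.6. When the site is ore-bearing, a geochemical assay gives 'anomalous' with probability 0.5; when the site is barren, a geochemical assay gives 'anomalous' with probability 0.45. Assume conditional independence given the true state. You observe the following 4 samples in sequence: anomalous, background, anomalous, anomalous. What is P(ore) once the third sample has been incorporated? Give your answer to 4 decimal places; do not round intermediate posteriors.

Apply Bayes' rule sequentially, carrying P(ore) forward.
After 'anomalous': P(ore) = 0.5·0.6000 / (0.5·0.6000 + 0.45·0.4000) ≈ 0.6250
After 'background': P(ore) = 0.5·0.6250 / (0.5·0.6250 + 0.55·0.3750) ≈ 0.6024
After 'anomalous': P(ore) = 0.5·0.6024 / (0.5·0.6024 + 0.45·0.3976) ≈ 0.6274

0.6274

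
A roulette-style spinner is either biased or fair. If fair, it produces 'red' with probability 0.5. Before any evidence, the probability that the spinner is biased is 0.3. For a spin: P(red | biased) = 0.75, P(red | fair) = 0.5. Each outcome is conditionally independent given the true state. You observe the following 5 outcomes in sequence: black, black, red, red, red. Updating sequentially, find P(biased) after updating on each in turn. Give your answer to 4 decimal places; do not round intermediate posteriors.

Apply Bayes' rule sequentially, carrying P(biased) forward.
After 'black': P(biased) = 0.25·0.3000 / (0.25·0.3000 + 0.5·0.7000) ≈ 0.1765
After 'black': P(biased) = 0.25·0.1765 / (0.25·0.1765 + 0.5·0.8235) ≈ 0.0968
After 'red': P(biased) = 0.75·0.0968 / (0.75·0.0968 + 0.5·0.9032) ≈ 0.1385
After 'red': P(biased) = 0.75·0.1385 / (0.75·0.1385 + 0.5·0.8615) ≈ 0.1942
After 'red': P(biased) = 0.75·0.1942 / (0.75·0.1942 + 0.5·0.8058) ≈ 0.2656

0.2656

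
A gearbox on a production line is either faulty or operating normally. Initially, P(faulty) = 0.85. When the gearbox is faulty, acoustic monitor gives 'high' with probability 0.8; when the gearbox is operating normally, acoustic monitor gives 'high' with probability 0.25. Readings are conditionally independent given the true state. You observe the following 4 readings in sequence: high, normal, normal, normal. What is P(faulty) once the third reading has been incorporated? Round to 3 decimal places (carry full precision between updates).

0.563

After 'high': P(faulty) = 0.8·0.8500 / (0.8·0.8500 + 0.25·0.1500) ≈ 0.9477
After 'normal': P(faulty) = 0.2·0.9477 / (0.2·0.9477 + 0.75·0.0523) ≈ 0.8286
After 'normal': P(faulty) = 0.2·0.8286 / (0.2·0.8286 + 0.75·0.1714) ≈ 0.5632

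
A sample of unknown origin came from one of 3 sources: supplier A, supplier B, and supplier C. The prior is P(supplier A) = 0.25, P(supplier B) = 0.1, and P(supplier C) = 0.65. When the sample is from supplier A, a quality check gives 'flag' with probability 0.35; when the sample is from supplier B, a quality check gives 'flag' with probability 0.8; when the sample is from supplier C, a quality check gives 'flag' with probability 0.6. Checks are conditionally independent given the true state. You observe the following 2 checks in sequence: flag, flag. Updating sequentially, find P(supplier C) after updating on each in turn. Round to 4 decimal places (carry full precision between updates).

0.7121

After 'flag': normaliser = 0.35·0.2500 + 0.8·0.1000 + 0.6·0.6500; P(supplier A) ≈ 0.1570, P(supplier B) ≈ 0.1435, P(supplier C) ≈ 0.6996
After 'flag': normaliser = 0.35·0.1570 + 0.8·0.1435 + 0.6·0.6996; P(supplier A) ≈ 0.0932, P(supplier B) ≈ 0.1948, P(supplier C) ≈ 0.7121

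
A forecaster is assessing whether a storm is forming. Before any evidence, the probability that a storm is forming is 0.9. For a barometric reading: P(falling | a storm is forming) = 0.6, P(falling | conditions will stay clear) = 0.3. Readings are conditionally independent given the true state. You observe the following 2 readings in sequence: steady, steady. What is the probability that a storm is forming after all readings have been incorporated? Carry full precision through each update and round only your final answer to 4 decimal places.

After 'steady': P(storm) = 0.4·0.9000 / (0.4·0.9000 + 0.7·0.1000) ≈ 0.8372
After 'steady': P(storm) = 0.4·0.8372 / (0.4·0.8372 + 0.7·0.1628) ≈ 0.7461

0.7461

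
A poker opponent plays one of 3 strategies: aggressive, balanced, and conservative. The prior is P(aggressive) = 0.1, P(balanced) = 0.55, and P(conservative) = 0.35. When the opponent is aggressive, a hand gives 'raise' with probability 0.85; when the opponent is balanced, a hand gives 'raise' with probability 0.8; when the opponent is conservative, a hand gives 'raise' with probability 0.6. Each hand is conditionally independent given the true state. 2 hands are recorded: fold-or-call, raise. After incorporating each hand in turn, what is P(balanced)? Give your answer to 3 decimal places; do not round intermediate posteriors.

After 'fold-or-call': normaliser = 0.15·0.1000 + 0.2·0.5500 + 0.4·0.3500; P(aggressive) ≈ 0.0566, P(balanced) ≈ 0.4151, P(conservative) ≈ 0.5283
After 'raise': normaliser = 0.85·0.0566 + 0.8·0.4151 + 0.6·0.5283; P(aggressive) ≈ 0.0690, P(balanced) ≈ 0.4763, P(conservative) ≈ 0.4547

0.476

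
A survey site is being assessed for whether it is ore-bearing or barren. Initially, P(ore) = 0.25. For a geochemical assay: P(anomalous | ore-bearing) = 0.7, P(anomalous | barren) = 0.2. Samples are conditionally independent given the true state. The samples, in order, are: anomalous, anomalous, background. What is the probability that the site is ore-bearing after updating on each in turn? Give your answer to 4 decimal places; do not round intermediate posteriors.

Apply Bayes' rule sequentially, carrying P(ore) forward.
After 'anomalous': P(ore) = 0.7·0.2500 / (0.7·0.2500 + 0.2·0.7500) ≈ 0.5385
After 'anomalous': P(ore) = 0.7·0.5385 / (0.7·0.5385 + 0.2·0.4615) ≈ 0.8033
After 'background': P(ore) = 0.3·0.8033 / (0.3·0.8033 + 0.8·0.1967) ≈ 0.6049

0.6049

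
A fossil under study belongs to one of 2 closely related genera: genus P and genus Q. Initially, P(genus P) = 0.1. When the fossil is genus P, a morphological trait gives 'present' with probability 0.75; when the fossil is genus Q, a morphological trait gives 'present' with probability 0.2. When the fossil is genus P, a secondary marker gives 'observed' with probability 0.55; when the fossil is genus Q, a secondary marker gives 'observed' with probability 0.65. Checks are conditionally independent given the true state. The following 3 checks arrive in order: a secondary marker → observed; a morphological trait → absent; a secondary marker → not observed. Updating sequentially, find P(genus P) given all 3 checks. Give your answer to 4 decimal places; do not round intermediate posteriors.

0.0364

After a secondary marker='observed': P(genus P) = 0.55·0.1000 / (0.55·0.1000 + 0.65·0.9000) ≈ 0.0859
After a morphological trait='absent': P(genus P) = 0.25·0.0859 / (0.25·0.0859 + 0.8·0.9141) ≈ 0.0285
After a secondary marker='not observed': P(genus P) = 0.45·0.0285 / (0.45·0.0285 + 0.35·0.9715) ≈ 0.0364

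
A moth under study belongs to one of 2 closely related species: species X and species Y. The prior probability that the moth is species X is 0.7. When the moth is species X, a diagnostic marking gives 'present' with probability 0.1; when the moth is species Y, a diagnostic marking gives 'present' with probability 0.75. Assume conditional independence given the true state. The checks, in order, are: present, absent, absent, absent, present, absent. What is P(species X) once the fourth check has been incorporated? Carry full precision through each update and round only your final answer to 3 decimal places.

Each posterior becomes the prior for the next update.
After 'present': P(species X) = 0.1·0.7000 / (0.1·0.7000 + 0.75·0.3000) ≈ 0.2373
After 'absent': P(species X) = 0.9·0.2373 / (0.9·0.2373 + 0.25·0.7627) ≈ 0.5283
After 'absent': P(species X) = 0.9·0.5283 / (0.9·0.5283 + 0.25·0.4717) ≈ 0.8013
After 'absent': P(species X) = 0.9·0.8013 / (0.9·0.8013 + 0.25·0.1987) ≈ 0.9355

0.936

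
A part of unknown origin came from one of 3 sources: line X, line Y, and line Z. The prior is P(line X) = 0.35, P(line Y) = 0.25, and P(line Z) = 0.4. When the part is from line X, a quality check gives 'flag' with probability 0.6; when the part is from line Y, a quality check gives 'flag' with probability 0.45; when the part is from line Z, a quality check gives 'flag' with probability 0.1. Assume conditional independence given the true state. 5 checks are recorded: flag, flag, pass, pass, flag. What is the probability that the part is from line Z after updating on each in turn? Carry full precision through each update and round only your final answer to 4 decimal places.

0.0168

After 'flag': normaliser = 0.6·0.3500 + 0.45·0.2500 + 0.1·0.4000; P(line X) ≈ 0.5793, P(line Y) ≈ 0.3103, P(line Z) ≈ 0.1103
After 'flag': normaliser = 0.6·0.5793 + 0.45·0.3103 + 0.1·0.1103; P(line X) ≈ 0.6976, P(line Y) ≈ 0.2803, P(line Z) ≈ 0.0221
After 'pass': normaliser = 0.4·0.6976 + 0.55·0.2803 + 0.9·0.0221; P(line X) ≈ 0.6158, P(line Y) ≈ 0.3402, P(line Z) ≈ 0.0440
After 'pass': normaliser = 0.4·0.6158 + 0.55·0.3402 + 0.9·0.0440; P(line X) ≈ 0.5207, P(line Y) ≈ 0.3956, P(line Z) ≈ 0.0837
After 'flag': normaliser = 0.6·0.5207 + 0.45·0.3956 + 0.1·0.0837; P(line X) ≈ 0.6264, P(line Y) ≈ 0.3569, P(line Z) ≈ 0.0168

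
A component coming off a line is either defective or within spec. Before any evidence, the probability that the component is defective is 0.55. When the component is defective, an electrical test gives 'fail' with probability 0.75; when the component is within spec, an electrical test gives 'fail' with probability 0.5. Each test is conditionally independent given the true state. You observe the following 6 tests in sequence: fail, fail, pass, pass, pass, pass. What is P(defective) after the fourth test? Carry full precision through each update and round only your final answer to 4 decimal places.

Apply Bayes' rule sequentially, carrying P(defective) forward.
After 'fail': P(defective) = 0.75·0.5500 / (0.75·0.5500 + 0.5·0.4500) ≈ 0.6471
After 'fail': P(defective) = 0.75·0.6471 / (0.75·0.6471 + 0.5·0.3529) ≈ 0.7333
After 'pass': P(defective) = 0.25·0.7333 / (0.25·0.7333 + 0.5·0.2667) ≈ 0.5789
After 'pass': P(defective) = 0.25·0.5789 / (0.25·0.5789 + 0.5·0.4211) ≈ 0.4074

0.4074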